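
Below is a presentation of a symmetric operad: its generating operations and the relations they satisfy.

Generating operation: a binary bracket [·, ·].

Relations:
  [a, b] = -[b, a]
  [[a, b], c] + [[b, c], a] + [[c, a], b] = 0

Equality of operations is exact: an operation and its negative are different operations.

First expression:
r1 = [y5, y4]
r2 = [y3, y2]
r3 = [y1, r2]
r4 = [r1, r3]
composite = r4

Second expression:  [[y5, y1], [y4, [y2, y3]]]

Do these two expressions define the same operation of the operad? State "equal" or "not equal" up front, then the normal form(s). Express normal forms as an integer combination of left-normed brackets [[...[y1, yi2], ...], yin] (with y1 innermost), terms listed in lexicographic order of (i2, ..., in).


not equal; the first gives -[[[[y1, y2], y3], y4], y5] + [[[[y1, y2], y3], y5], y4] + [[[[y1, y3], y2], y4], y5] - [[[[y1, y3], y2], y5], y4] and the second [[[[y1, y5], y2], y3], y4] - [[[[y1, y5], y3], y2], y4] - [[[[y1, y5], y4], y2], y3] + [[[[y1, y5], y4], y3], y2]

The first expression, normalized: -[[[[y1, y2], y3], y4], y5] + [[[[y1, y2], y3], y5], y4] + [[[[y1, y3], y2], y4], y5] - [[[[y1, y3], y2], y5], y4]
The second expression, normalized: [[[[y1, y5], y2], y3], y4] - [[[[y1, y5], y3], y2], y4] - [[[[y1, y5], y4], y2], y3] + [[[[y1, y5], y4], y3], y2]
Distinct normal forms: not equal.


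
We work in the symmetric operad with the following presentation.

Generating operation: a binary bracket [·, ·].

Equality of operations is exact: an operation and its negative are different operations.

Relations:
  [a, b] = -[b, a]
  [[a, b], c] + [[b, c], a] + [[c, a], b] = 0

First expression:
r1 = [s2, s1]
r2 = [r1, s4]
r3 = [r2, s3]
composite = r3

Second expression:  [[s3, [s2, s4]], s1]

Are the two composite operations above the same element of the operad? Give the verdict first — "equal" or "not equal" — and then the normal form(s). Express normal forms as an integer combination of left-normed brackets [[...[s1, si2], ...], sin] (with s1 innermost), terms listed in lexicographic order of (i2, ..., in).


not equal; first: -[[[s1, s2], s4], s3]; second: [[[s1, s2], s4], s3] - [[[s1, s3], s2], s4] + [[[s1, s3], s4], s2] - [[[s1, s4], s2], s3]


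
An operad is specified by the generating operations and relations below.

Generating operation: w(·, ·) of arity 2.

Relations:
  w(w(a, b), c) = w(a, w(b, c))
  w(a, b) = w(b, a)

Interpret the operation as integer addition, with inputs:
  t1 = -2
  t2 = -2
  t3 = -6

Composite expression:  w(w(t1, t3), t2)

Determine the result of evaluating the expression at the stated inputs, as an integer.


-10

w(t1, t3) = -8
w(w(t1, t3), t2) = -10


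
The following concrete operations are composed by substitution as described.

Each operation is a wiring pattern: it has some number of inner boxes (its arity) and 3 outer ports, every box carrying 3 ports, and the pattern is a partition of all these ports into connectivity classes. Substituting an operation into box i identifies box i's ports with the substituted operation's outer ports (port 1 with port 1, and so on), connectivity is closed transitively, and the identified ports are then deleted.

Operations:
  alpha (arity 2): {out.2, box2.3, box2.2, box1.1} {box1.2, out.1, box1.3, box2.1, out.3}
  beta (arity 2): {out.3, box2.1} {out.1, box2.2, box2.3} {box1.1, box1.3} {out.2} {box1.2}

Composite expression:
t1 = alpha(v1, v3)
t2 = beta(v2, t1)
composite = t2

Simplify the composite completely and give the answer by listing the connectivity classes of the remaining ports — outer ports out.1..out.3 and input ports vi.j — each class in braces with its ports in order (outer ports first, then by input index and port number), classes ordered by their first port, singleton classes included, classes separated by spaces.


Treat the ports identified at beta as solder joints: merge, then drop.
through alpha, on inputs (v1, v3): {out.1, out.3, v1.2, v1.3, v3.1} {out.2, v1.1, v3.2, v3.3} (out.j = stage outer ports)
through beta, on inputs (v2, v1, v3): {out.1, out.3, v1.1, v1.2, v1.3, v3.1, v3.2, v3.3} {out.2} {v2.1, v2.3} {v2.2} (out.j = stage outer ports)

{out.1, out.3, v1.1, v1.2, v1.3, v3.1, v3.2, v3.3} {out.2} {v2.1, v2.3} {v2.2}


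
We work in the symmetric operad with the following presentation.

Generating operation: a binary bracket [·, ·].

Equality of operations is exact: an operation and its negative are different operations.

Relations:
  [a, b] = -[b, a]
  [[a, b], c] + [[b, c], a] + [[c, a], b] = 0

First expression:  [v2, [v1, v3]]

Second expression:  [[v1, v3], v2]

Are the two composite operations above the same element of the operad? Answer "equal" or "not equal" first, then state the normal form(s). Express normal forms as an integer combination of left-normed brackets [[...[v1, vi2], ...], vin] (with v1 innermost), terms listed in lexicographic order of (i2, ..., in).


not equal: they reduce to -[[v1, v3], v2] and [[v1, v3], v2]


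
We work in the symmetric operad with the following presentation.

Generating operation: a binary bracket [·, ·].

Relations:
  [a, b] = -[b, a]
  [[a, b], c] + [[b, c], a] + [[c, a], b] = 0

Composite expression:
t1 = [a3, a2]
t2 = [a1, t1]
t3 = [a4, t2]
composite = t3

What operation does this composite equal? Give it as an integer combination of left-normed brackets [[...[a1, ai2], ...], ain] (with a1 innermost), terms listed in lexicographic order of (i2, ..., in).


Expand each bracket as ab - ba; the a1-initial words give the coefficients.
Composite bracket: [a4, [a1, [a3, a2]]]
Full expansion: 8 signed words from ab - ba (2^3 = 8).
Only words starting with a1 matter:
  a1a2a3a4 appears with sign +1, giving the term +[[[a1, a2], a3], a4]
  a1a3a2a4 appears with sign -1, giving the term -[[[a1, a3], a2], a4]

[[[a1, a2], a3], a4] - [[[a1, a3], a2], a4]


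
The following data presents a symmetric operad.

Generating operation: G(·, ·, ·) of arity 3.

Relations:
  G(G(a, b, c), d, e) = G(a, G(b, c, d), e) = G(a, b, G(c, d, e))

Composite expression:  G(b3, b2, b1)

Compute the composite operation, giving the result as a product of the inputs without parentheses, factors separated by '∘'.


b3 ∘ b2 ∘ b1

The G-tree's shape is irrelevant; the b-reading-order decides.
G(b3, b2, b1) spells out as b3 ∘ b2 ∘ b1


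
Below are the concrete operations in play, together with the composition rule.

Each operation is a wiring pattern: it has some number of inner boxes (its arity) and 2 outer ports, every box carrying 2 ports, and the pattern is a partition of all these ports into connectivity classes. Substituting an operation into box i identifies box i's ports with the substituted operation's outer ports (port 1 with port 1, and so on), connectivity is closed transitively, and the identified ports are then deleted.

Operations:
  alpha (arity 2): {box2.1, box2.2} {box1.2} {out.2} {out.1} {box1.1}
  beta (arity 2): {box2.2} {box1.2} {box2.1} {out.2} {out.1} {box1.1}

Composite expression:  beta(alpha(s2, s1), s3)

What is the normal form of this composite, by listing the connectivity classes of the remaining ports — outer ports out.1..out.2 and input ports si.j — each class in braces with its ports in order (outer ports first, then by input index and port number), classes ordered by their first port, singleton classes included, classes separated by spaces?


{out.1} {out.2} {s1.1, s1.2} {s2.1} {s2.2} {s3.1} {s3.2}

Reachability decides: close wires over beta-identified ports.
the subtree at alpha composes to {out.1} {out.2} {s1.1, s1.2} {s2.1} {s2.2} on (s2, s1); out.j = own outer ports
the subtree at beta composes to {out.1} {out.2} {s1.1, s1.2} {s2.1} {s2.2} {s3.1} {s3.2} on (s2, s1, s3); out.j = own outer ports


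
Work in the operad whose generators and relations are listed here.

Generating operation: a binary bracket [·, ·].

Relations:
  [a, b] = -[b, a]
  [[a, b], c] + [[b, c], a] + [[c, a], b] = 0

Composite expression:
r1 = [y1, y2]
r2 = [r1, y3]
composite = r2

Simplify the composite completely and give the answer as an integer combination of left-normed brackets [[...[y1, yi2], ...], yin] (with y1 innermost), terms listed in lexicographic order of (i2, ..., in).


[[y1, y2], y3]

Antisymmetry and Jacobi reduce to y1-anchored left-normed brackets.
Composite bracket: [[y1, y2], y3]
Full expansion: 4 signed words from ab - ba (2^2 = 4).
Words beginning with y1 determine it all:
  word y1y2y3 has sign +1, contributing +[[y1, y2], y3]


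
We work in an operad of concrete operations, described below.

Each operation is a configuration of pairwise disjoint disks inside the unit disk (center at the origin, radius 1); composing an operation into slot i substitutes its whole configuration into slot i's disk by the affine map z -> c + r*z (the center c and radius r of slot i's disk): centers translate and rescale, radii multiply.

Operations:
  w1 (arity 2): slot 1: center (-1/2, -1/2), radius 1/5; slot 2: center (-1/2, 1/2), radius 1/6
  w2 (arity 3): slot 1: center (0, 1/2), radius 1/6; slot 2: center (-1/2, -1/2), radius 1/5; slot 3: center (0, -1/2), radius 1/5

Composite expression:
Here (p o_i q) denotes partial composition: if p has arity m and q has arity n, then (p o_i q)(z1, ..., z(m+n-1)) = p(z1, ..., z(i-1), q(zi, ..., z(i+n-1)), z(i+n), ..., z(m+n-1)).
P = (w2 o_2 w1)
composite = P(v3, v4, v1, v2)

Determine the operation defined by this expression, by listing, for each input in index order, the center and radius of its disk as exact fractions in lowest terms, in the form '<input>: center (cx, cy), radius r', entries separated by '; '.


Below w2, radii multiply path by path; the v-disk centers shift.
for v3, the 1-step affine chain lands on center (0, 1/2), radius 1/6
for v4, the 2-step affine chain lands on center (-3/5, -3/5), radius 1/25
for v1, the 2-step affine chain lands on center (-3/5, -2/5), radius 1/30
for v2, the 1-step affine chain lands on center (0, -1/2), radius 1/5

v1: center (-3/5, -2/5), radius 1/30; v2: center (0, -1/2), radius 1/5; v3: center (0, 1/2), radius 1/6; v4: center (-3/5, -3/5), radius 1/25


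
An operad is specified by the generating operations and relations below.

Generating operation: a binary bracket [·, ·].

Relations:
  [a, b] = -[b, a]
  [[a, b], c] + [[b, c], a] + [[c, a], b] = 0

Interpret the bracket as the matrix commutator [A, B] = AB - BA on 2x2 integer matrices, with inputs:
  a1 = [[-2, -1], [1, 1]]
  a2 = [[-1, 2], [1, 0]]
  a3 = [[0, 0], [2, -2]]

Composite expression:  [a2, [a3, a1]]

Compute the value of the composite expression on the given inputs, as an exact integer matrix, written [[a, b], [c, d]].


[a3, a1] = [[2, -2], [-8, -2]]
[a2, [a3, a1]] = [[-14, -6], [-4, 14]]

[[-14, -6], [-4, 14]]


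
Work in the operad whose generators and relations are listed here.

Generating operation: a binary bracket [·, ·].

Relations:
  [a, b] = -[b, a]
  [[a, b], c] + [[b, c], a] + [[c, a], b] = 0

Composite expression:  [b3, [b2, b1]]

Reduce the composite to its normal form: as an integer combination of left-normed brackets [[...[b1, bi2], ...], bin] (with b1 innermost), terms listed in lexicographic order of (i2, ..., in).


[[b1, b2], b3]

Left-normed coefficients sit on the b1-initial expansion words.
Composite bracket: [b3, [b2, b1]]
Applying ab - ba throughout gives 4 signed words (2^2 = 4).
Coefficients come from the b1-initial words:
  b1b2b3 appears with sign +1, giving the term +[[b1, b2], b3]


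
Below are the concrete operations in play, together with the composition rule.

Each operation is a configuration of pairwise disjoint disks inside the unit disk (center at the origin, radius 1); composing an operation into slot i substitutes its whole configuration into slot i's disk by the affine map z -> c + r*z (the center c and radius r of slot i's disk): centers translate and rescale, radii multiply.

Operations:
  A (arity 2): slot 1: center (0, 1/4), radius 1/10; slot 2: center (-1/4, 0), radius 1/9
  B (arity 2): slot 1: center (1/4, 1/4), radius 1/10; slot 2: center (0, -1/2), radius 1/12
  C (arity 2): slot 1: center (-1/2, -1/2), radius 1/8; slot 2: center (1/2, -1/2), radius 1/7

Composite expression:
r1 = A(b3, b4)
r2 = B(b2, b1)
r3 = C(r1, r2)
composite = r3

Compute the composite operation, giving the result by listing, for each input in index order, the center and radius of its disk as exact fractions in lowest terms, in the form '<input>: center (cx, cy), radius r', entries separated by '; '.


b1: center (1/2, -4/7), radius 1/84; b2: center (15/28, -13/28), radius 1/70; b3: center (-1/2, -15/32), radius 1/80; b4: center (-17/32, -1/2), radius 1/72

Each b-disk chains the slot maps above it in C; radii multiply.
input b3: applying the 2 nested substitutions gives center (-1/2, -15/32), radius 1/80
input b4: applying the 2 nested substitutions gives center (-17/32, -1/2), radius 1/72
input b2: applying the 2 nested substitutions gives center (15/28, -13/28), radius 1/70
input b1: applying the 2 nested substitutions gives center (1/2, -4/7), radius 1/84


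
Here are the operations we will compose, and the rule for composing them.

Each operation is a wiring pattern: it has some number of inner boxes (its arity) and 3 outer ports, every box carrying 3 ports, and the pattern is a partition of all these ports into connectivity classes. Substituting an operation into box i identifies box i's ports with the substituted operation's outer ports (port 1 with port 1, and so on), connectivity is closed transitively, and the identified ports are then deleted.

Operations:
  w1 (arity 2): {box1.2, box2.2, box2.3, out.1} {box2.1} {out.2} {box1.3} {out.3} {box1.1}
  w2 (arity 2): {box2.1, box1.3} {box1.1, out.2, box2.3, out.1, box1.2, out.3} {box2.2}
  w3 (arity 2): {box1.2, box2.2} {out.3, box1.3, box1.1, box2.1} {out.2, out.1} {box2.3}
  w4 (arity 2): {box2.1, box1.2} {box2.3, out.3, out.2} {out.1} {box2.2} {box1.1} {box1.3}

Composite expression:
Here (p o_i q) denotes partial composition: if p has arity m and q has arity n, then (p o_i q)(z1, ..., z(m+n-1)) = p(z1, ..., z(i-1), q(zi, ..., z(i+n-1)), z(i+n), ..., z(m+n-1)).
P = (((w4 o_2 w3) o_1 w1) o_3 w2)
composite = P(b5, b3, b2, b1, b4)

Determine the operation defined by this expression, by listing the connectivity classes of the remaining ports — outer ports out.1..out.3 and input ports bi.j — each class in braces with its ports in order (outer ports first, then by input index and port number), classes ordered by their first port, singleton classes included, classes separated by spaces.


After gluing at w4, chains via deleted ports link the b-ports.
stage w1: inputs (b5, b3), connectivity {out.1, b3.2, b3.3, b5.2} {out.2} {out.3} {b3.1} {b5.1} {b5.3}, out.j its boundary
stage w2: inputs (b2, b1), connectivity {out.1, out.2, out.3, b1.3, b2.1, b2.2} {b1.1, b2.3} {b1.2}, out.j its boundary
stage w3: inputs (b2, b1, b4), connectivity {out.1, out.2} {out.3, b1.3, b2.1, b2.2, b4.1, b4.2} {b1.1, b2.3} {b1.2} {b4.3}, out.j its boundary
stage w4: inputs (b5, b3, b2, b1, b4), connectivity {out.1} {out.2, out.3, b1.3, b2.1, b2.2, b4.1, b4.2} {b1.1, b2.3} {b1.2} {b3.1} {b3.2, b3.3, b5.2} {b4.3} {b5.1} {b5.3}, out.j its boundary

{out.1} {out.2, out.3, b1.3, b2.1, b2.2, b4.1, b4.2} {b1.1, b2.3} {b1.2} {b3.1} {b3.2, b3.3, b5.2} {b4.3} {b5.1} {b5.3}


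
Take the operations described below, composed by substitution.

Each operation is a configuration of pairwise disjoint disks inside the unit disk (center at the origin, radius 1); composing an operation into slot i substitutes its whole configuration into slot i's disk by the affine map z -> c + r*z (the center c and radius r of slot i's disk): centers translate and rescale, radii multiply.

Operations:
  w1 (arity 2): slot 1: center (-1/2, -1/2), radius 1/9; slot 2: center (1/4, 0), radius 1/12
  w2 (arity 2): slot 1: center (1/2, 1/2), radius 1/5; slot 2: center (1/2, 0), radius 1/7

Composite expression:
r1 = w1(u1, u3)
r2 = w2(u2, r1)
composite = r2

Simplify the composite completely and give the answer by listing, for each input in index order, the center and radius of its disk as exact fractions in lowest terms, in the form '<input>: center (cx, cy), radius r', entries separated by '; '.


u1: center (3/7, -1/14), radius 1/63; u2: center (1/2, 1/2), radius 1/5; u3: center (15/28, 0), radius 1/84

Follow each u-input down from w2: c' goes to c + r*c', radius to r*r'.
tracing u2 down its 1-map path: center (1/2, 1/2), radius 1/5
tracing u1 down its 2-map path: center (3/7, -1/14), radius 1/63
tracing u3 down its 2-map path: center (15/28, 0), radius 1/84


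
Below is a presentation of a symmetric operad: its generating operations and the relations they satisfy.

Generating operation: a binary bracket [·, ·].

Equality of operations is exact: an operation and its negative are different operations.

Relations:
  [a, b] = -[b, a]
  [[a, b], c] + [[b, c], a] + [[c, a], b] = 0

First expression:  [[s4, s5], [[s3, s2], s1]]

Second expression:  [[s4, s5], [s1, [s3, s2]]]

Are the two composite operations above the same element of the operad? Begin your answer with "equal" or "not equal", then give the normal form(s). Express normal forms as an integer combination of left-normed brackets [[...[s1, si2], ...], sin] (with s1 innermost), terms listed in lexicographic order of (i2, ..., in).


not equal: they reduce to -[[[[s1, s2], s3], s4], s5] + [[[[s1, s2], s3], s5], s4] + [[[[s1, s3], s2], s4], s5] - [[[[s1, s3], s2], s5], s4] and [[[[s1, s2], s3], s4], s5] - [[[[s1, s2], s3], s5], s4] - [[[[s1, s3], s2], s4], s5] + [[[[s1, s3], s2], s5], s4]

The first expression reduces to -[[[[s1, s2], s3], s4], s5] + [[[[s1, s2], s3], s5], s4] + [[[[s1, s3], s2], s4], s5] - [[[[s1, s3], s2], s5], s4]
The second expression reduces to [[[[s1, s2], s3], s4], s5] - [[[[s1, s2], s3], s5], s4] - [[[[s1, s3], s2], s4], s5] + [[[[s1, s3], s2], s5], s4]
The normal forms differ: not equal.


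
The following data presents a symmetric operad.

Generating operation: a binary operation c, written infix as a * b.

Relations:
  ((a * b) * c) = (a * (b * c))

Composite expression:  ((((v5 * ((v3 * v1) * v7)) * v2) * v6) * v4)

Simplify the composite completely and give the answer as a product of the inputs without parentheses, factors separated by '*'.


v5 * v3 * v1 * v7 * v2 * v6 * v4

Key point: c is associative — brackets drop, the v-order remains.
(v3 * v1) reduces to v3 * v1
((v3 * v1) * v7) reduces to v3 * v1 * v7
(v5 * ((v3 * v1) * v7)) reduces to v5 * v3 * v1 * v7
((v5 * ((v3 * v1) * v7)) * v2) reduces to v5 * v3 * v1 * v7 * v2
(((v5 * ((v3 * v1) * v7)) * v2) * v6) reduces to v5 * v3 * v1 * v7 * v2 * v6
((((v5 * ((v3 * v1) * v7)) * v2) * v6) * v4) reduces to v5 * v3 * v1 * v7 * v2 * v6 * v4


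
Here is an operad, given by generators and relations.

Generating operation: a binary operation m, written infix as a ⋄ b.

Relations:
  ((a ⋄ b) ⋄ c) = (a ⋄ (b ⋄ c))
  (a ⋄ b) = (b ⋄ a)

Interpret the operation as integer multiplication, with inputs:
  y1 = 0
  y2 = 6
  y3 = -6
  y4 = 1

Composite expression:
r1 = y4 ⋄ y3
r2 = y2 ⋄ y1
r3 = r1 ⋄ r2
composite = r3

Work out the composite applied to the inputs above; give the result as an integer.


0


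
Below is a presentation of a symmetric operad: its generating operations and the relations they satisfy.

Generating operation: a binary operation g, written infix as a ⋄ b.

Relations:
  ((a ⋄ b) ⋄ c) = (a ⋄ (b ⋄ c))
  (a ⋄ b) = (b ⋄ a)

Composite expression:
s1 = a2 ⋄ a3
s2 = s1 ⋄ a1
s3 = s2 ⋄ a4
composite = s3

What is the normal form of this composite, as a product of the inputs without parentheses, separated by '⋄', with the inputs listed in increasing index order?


Reordering under g is free, so list the a-inputs canonically.
(a2 ⋄ a3) linearizes to a2 ⋄ a3
((a2 ⋄ a3) ⋄ a1) linearizes to a2 ⋄ a3 ⋄ a1
(((a2 ⋄ a3) ⋄ a1) ⋄ a4) linearizes to a2 ⋄ a3 ⋄ a1 ⋄ a4
commutativity sorts the factors: a1 ⋄ a2 ⋄ a3 ⋄ a4

a1 ⋄ a2 ⋄ a3 ⋄ a4


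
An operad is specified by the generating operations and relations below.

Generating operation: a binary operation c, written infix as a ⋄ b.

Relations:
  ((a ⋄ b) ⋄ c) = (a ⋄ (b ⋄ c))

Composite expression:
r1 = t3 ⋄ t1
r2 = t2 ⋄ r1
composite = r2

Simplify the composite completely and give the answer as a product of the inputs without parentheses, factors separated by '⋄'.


t2 ⋄ t3 ⋄ t1

Key point: c is associative — brackets drop, the t-order remains.
(t3 ⋄ t1) linearizes to t3 ⋄ t1
(t2 ⋄ (t3 ⋄ t1)) linearizes to t2 ⋄ t3 ⋄ t1


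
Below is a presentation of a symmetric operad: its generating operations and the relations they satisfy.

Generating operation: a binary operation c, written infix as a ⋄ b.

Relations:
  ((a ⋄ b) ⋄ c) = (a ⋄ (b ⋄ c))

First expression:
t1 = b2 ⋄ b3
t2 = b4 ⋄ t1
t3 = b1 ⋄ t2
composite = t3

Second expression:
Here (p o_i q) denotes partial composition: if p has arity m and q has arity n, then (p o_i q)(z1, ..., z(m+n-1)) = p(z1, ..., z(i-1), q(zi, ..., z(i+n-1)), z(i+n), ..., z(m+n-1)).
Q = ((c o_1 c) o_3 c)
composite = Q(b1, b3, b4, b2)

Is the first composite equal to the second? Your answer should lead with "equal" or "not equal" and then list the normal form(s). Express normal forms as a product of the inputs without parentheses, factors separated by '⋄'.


The first composite normalizes to b1 ⋄ b4 ⋄ b2 ⋄ b3
The second composite normalizes to b1 ⋄ b3 ⋄ b4 ⋄ b2
They disagree, so not equal.

not equal — first b1 ⋄ b4 ⋄ b2 ⋄ b3, second b1 ⋄ b3 ⋄ b4 ⋄ b2


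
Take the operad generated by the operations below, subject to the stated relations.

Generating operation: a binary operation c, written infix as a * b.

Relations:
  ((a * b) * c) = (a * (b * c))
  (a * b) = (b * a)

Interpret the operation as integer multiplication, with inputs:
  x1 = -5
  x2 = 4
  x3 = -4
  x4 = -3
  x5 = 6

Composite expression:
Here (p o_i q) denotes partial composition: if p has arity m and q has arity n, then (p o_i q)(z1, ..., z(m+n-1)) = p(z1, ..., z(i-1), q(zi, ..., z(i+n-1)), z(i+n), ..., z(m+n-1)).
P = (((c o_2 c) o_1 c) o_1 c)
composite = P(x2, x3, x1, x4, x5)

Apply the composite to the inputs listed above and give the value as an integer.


-1440

(x2 * x3) = -16
((x2 * x3) * x1) = 80
(x4 * x5) = -18
(((x2 * x3) * x1) * (x4 * x5)) = -1440


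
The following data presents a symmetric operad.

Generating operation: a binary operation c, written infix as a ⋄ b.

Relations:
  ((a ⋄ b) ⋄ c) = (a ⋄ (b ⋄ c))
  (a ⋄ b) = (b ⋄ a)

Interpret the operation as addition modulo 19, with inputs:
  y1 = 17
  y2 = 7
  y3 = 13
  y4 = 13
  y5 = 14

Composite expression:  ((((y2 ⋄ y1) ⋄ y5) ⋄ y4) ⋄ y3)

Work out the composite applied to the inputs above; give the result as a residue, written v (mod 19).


7 (mod 19)

(y2 ⋄ y1) = 5
((y2 ⋄ y1) ⋄ y5) = 0
(((y2 ⋄ y1) ⋄ y5) ⋄ y4) = 13
((((y2 ⋄ y1) ⋄ y5) ⋄ y4) ⋄ y3) = 7


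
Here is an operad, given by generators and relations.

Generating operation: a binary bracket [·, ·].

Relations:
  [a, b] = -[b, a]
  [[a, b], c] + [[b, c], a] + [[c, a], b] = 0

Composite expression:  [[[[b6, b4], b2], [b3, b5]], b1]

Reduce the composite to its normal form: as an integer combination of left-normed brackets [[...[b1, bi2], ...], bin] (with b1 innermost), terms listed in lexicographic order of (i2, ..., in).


-[[[[[b1, b2], b4], b6], b3], b5] + [[[[[b1, b2], b4], b6], b5], b3] + [[[[[b1, b2], b6], b4], b3], b5] - [[[[[b1, b2], b6], b4], b5], b3] + [[[[[b1, b3], b5], b2], b4], b6] - [[[[[b1, b3], b5], b2], b6], b4] - [[[[[b1, b3], b5], b4], b6], b2] + [[[[[b1, b3], b5], b6], b4], b2] + [[[[[b1, b4], b6], b2], b3], b5] - [[[[[b1, b4], b6], b2], b5], b3] - [[[[[b1, b5], b3], b2], b4], b6] + [[[[[b1, b5], b3], b2], b6], b4] + [[[[[b1, b5], b3], b4], b6], b2] - [[[[[b1, b5], b3], b6], b4], b2] - [[[[[b1, b6], b4], b2], b3], b5] + [[[[[b1, b6], b4], b2], b5], b3]

Left-normed coefficients sit on the b1-initial expansion words.
Composite bracket: [[[[b6, b4], b2], [b3, b5]], b1]
Expanding via [a, b] = ab - ba: 32 signed words (2^5 = 32).
Only words starting with b1 matter:
  b1b2b4b6b3b5 appears with sign -1, giving the term -[[[[[b1, b2], b4], b6], b3], b5]
  b1b2b4b6b5b3 appears with sign +1, giving the term +[[[[[b1, b2], b4], b6], b5], b3]
  b1b2b6b4b3b5 appears with sign +1, giving the term +[[[[[b1, b2], b6], b4], b3], b5]
  b1b2b6b4b5b3 appears with sign -1, giving the term -[[[[[b1, b2], b6], b4], b5], b3]
  b1b3b5b2b4b6 appears with sign +1, giving the term +[[[[[b1, b3], b5], b2], b4], b6]
  b1b3b5b2b6b4 appears with sign -1, giving the term -[[[[[b1, b3], b5], b2], b6], b4]
  b1b3b5b4b6b2 appears with sign -1, giving the term -[[[[[b1, b3], b5], b4], b6], b2]
  b1b3b5b6b4b2 appears with sign +1, giving the term +[[[[[b1, b3], b5], b6], b4], b2]
  b1b4b6b2b3b5 appears with sign +1, giving the term +[[[[[b1, b4], b6], b2], b3], b5]
  b1b4b6b2b5b3 appears with sign -1, giving the term -[[[[[b1, b4], b6], b2], b5], b3]
  b1b5b3b2b4b6 appears with sign -1, giving the term -[[[[[b1, b5], b3], b2], b4], b6]
  b1b5b3b2b6b4 appears with sign +1, giving the term +[[[[[b1, b5], b3], b2], b6], b4]
  b1b5b3b4b6b2 appears with sign +1, giving the term +[[[[[b1, b5], b3], b4], b6], b2]
  b1b5b3b6b4b2 appears with sign -1, giving the term -[[[[[b1, b5], b3], b6], b4], b2]
  b1b6b4b2b3b5 appears with sign -1, giving the term -[[[[[b1, b6], b4], b2], b3], b5]
  b1b6b4b2b5b3 appears with sign +1, giving the term +[[[[[b1, b6], b4], b2], b5], b3]


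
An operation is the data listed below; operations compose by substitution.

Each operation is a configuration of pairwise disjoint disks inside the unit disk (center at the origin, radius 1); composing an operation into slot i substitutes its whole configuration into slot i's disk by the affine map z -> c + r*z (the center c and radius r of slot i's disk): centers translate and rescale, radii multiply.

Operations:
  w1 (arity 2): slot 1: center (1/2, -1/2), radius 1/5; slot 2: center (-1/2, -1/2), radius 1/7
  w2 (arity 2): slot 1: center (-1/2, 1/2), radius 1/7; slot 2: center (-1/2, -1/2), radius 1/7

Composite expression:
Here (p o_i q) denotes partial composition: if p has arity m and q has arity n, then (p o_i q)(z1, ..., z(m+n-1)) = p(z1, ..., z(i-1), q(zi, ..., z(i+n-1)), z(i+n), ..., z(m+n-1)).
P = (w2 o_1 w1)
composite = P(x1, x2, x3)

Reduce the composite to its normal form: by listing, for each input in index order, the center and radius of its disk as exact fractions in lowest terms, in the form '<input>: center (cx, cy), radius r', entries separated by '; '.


Only the slot chain above each x matters under w2; compose those maps.
for x1, the 2-step affine chain lands on center (-3/7, 3/7), radius 1/35
for x2, the 2-step affine chain lands on center (-4/7, 3/7), radius 1/49
for x3, the 1-step affine chain lands on center (-1/2, -1/2), radius 1/7

x1: center (-3/7, 3/7), radius 1/35; x2: center (-4/7, 3/7), radius 1/49; x3: center (-1/2, -1/2), radius 1/7


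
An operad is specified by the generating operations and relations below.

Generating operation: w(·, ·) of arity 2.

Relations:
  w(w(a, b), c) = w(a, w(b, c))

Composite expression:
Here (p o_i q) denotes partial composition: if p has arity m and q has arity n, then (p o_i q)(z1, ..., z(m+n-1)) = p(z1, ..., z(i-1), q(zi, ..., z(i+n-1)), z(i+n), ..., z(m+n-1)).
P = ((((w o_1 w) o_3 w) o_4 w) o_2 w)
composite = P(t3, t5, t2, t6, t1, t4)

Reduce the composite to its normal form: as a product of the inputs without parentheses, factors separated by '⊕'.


Key point: w is associative — brackets drop, the t-order remains.
w(t5, t2) reduces to t5 ⊕ t2
w(t3, w(t5, t2)) reduces to t3 ⊕ t5 ⊕ t2
w(t1, t4) reduces to t1 ⊕ t4
w(t6, w(t1, t4)) reduces to t6 ⊕ t1 ⊕ t4
w(w(t3, w(t5, t2)), w(t6, w(t1, t4))) reduces to t3 ⊕ t5 ⊕ t2 ⊕ t6 ⊕ t1 ⊕ t4

t3 ⊕ t5 ⊕ t2 ⊕ t6 ⊕ t1 ⊕ t4


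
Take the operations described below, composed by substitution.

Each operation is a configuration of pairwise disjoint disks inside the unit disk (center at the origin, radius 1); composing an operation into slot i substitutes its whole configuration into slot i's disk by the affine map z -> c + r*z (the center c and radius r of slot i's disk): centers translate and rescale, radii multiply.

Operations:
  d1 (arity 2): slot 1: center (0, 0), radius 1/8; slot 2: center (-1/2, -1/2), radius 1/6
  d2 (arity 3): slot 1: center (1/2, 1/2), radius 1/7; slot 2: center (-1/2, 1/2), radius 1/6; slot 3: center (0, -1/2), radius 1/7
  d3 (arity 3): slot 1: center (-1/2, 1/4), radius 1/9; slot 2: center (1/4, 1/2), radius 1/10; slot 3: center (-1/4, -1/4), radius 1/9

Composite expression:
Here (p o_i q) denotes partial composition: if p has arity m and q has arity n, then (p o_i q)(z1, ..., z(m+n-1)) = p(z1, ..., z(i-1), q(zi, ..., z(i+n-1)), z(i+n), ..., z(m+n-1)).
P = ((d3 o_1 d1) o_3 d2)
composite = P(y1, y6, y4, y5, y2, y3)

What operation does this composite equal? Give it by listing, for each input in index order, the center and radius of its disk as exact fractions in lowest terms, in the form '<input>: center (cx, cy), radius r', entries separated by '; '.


y1: center (-1/2, 1/4), radius 1/72; y2: center (1/4, 9/20), radius 1/70; y3: center (-1/4, -1/4), radius 1/9; y4: center (3/10, 11/20), radius 1/70; y5: center (1/5, 11/20), radius 1/60; y6: center (-5/9, 7/36), radius 1/54


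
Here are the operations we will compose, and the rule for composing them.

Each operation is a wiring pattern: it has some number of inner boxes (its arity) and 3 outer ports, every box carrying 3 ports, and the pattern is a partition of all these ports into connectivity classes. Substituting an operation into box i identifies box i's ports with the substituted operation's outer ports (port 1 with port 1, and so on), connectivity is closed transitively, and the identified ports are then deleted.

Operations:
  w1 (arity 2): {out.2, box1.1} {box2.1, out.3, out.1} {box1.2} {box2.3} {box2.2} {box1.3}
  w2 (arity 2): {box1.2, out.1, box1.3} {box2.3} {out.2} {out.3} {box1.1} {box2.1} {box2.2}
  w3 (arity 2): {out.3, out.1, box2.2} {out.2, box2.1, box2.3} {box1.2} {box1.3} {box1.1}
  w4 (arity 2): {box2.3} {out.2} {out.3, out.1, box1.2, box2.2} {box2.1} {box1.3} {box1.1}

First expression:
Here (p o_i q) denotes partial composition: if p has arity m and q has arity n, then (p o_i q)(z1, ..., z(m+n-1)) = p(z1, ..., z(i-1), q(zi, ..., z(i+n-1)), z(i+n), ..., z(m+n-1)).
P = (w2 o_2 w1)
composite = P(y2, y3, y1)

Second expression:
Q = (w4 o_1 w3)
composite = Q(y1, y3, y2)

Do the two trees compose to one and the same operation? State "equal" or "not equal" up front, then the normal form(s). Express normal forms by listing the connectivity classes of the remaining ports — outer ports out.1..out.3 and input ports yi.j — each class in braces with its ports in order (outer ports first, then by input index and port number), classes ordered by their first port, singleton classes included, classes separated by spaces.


not equal — first {out.1, y2.2, y2.3} {out.2} {out.3} {y1.1} {y1.2} {y1.3} {y2.1} {y3.1} {y3.2} {y3.3}, second {out.1, out.3, y2.2, y3.1, y3.3} {out.2} {y1.1} {y1.2} {y1.3} {y2.1} {y2.3} {y3.2}

The first expression reduces to {out.1, y2.2, y2.3} {out.2} {out.3} {y1.1} {y1.2} {y1.3} {y2.1} {y3.1} {y3.2} {y3.3}
The second expression reduces to {out.1, out.3, y2.2, y3.1, y3.3} {out.2} {y1.1} {y1.2} {y1.3} {y2.1} {y2.3} {y3.2}
The forms do not match — not equal.


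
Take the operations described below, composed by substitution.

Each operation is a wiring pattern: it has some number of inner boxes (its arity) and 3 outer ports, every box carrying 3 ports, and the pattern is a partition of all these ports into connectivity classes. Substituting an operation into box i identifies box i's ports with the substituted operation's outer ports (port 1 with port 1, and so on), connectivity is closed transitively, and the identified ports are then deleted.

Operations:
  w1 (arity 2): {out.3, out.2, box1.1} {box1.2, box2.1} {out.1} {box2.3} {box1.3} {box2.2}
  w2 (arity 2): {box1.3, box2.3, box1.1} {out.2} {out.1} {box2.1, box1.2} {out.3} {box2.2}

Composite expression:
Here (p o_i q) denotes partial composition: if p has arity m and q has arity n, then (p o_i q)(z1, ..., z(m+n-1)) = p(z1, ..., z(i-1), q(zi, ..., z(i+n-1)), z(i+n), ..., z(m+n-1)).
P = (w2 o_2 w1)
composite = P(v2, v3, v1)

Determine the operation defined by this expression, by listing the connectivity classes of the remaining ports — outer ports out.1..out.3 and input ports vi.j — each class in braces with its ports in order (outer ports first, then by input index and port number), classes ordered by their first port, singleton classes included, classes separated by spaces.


{out.1} {out.2} {out.3} {v1.1, v3.2} {v1.2} {v1.3} {v2.1, v2.3, v3.1} {v2.2} {v3.3}

Reachability decides: close wires over w2-identified ports.
after w1, the pattern on (v3, v1) reads {out.1} {out.2, out.3, v3.1} {v1.1, v3.2} {v1.2} {v1.3} {v3.3} (out.j = its outer ports)
after w2, the pattern on (v2, v3, v1) reads {out.1} {out.2} {out.3} {v1.1, v3.2} {v1.2} {v1.3} {v2.1, v2.3, v3.1} {v2.2} {v3.3} (out.j = its outer ports)


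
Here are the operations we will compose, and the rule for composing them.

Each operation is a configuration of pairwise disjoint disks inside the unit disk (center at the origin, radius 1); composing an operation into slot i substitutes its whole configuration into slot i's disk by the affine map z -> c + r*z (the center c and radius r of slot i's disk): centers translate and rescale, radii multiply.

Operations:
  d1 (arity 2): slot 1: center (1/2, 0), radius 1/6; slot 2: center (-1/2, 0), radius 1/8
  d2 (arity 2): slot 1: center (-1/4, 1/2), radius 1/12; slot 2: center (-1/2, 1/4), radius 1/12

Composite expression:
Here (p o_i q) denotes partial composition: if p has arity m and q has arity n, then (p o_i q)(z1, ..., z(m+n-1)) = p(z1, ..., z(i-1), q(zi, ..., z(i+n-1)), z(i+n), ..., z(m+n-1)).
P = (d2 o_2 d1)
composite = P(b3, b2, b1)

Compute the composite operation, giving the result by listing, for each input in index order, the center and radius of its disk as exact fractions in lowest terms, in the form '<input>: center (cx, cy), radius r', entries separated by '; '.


b1: center (-13/24, 1/4), radius 1/96; b2: center (-11/24, 1/4), radius 1/72; b3: center (-1/4, 1/2), radius 1/12

Each b-disk chains the slot maps above it in d2; radii multiply.
for b3, the 1-step affine chain lands on center (-1/4, 1/2), radius 1/12
for b2, the 2-step affine chain lands on center (-11/24, 1/4), radius 1/72
for b1, the 2-step affine chain lands on center (-13/24, 1/4), radius 1/96


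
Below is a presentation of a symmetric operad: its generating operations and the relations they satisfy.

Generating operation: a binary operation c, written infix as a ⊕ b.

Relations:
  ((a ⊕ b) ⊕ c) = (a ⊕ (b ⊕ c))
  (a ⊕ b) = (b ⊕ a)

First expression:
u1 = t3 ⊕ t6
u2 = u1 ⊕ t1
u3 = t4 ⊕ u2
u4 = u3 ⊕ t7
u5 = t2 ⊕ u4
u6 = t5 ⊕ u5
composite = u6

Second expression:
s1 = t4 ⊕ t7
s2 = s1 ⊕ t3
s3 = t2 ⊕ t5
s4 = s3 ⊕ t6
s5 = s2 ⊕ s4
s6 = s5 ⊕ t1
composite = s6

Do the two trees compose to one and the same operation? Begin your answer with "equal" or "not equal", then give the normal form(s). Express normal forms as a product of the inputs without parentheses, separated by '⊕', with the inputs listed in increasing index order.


equal: each reduces to t1 ⊕ t2 ⊕ t3 ⊕ t4 ⊕ t5 ⊕ t6 ⊕ t7


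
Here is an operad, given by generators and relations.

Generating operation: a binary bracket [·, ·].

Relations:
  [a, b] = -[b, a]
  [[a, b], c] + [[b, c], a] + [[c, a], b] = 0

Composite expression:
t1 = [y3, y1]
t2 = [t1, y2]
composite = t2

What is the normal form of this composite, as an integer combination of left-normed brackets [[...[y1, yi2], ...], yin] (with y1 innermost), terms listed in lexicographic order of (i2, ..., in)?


In the tensor algebra, words opening y1 carry the y1-anchored form.
Composite bracket: [[y3, y1], y2]
Expanding via [a, b] = ab - ba: 4 signed words (2^2 = 4).
The y1-initial words carry the normal form:
  sign of y1y3y2 is -1, so it contributes -[[y1, y3], y2]

-[[y1, y3], y2]


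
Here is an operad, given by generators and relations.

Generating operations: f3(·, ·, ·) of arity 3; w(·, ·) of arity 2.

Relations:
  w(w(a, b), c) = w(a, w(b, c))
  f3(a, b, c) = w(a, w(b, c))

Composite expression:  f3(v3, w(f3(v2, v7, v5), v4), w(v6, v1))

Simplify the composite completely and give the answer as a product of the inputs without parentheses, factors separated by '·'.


v3 · v2 · v7 · v5 · v4 · v6 · v1


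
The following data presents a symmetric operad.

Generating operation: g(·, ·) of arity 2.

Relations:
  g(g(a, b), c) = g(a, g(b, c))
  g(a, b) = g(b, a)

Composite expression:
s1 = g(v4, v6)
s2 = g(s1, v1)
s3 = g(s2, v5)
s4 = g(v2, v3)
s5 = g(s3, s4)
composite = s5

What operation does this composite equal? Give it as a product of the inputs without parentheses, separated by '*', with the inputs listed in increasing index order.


v1 * v2 * v3 * v4 * v5 * v6

Both nesting and order wash out for g; what remains is which v's occur.
g(v4, v6) flattens to v4 * v6
g(g(v4, v6), v1) flattens to v4 * v6 * v1
g(g(g(v4, v6), v1), v5) flattens to v4 * v6 * v1 * v5
g(v2, v3) flattens to v2 * v3
g(g(g(g(v4, v6), v1), v5), g(v2, v3)) flattens to v4 * v6 * v1 * v5 * v2 * v3
the factors in increasing index order: v1 * v2 * v3 * v4 * v5 * v6


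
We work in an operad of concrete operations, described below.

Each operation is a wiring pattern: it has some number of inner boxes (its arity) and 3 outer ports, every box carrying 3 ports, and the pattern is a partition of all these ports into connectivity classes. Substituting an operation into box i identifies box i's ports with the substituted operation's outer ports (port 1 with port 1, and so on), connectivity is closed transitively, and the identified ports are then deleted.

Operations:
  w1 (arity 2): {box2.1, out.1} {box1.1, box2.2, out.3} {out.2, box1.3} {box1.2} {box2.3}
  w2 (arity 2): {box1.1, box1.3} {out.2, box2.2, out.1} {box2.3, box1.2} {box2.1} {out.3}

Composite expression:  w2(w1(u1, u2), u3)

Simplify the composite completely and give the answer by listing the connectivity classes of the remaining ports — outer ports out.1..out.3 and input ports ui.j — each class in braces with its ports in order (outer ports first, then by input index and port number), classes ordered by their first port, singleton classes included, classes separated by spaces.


{out.1, out.2, u3.2} {out.3} {u1.1, u2.1, u2.2} {u1.2} {u1.3, u3.3} {u2.3} {u3.1}


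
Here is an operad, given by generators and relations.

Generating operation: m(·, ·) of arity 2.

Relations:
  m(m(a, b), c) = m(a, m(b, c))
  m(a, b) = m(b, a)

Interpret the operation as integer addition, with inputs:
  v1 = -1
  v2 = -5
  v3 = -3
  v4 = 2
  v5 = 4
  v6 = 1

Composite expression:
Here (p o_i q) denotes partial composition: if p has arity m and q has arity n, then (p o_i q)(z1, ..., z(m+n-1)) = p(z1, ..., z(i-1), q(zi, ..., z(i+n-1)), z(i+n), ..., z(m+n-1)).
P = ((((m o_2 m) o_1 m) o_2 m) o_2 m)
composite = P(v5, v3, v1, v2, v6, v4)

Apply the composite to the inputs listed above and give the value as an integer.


-2

m(v3, v1) = -4
m(m(v3, v1), v2) = -9
m(v5, m(m(v3, v1), v2)) = -5
m(v6, v4) = 3
m(m(v5, m(m(v3, v1), v2)), m(v6, v4)) = -2


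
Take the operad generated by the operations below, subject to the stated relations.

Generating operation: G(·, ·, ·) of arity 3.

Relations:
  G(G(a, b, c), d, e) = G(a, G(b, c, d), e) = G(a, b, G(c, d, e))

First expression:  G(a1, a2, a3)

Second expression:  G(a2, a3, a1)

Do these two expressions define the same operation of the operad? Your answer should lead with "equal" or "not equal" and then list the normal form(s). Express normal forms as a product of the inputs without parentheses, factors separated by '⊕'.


not equal — first a1 ⊕ a2 ⊕ a3, second a2 ⊕ a3 ⊕ a1

Normal form of the first expression: a1 ⊕ a2 ⊕ a3
Normal form of the second expression: a2 ⊕ a3 ⊕ a1
The forms do not match — not equal.
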